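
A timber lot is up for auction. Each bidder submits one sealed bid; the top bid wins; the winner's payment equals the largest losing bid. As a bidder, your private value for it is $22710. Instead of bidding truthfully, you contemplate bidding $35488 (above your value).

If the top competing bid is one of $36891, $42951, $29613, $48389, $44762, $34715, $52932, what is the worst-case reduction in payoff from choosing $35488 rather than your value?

$36891: same outcome either way → loss $0.
$42951: same outcome either way → loss $0.
$29613: truthful gives $0, deviation gives −$6903 → loss $6903.
$48389: same outcome either way → loss $0.
$44762: same outcome either way → loss $0.
$34715: truthful gives $0, deviation gives −$12005 → loss $12005.
$52932: same outcome either way → loss $0.
Maximum loss: $12005.

$12005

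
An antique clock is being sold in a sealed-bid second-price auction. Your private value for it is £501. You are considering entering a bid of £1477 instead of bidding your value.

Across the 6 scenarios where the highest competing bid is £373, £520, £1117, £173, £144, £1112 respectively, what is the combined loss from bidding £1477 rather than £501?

The deviation costs you only when the competing bid falls strictly between £501 and £1477; elsewhere both bids give the same outcome.
£373: outcomes coincide → loss £0.
£520: truthful payoff £0, deviation payoff −£19 → loss £19.
£1117: truthful payoff £0, deviation payoff −£616 → loss £616.
£173: outcomes coincide → loss £0.
£144: outcomes coincide → loss £0.
£1112: truthful payoff £0, deviation payoff −£611 → loss £611.
Total loss = £19 + £616 + £611 = £1246.

£1246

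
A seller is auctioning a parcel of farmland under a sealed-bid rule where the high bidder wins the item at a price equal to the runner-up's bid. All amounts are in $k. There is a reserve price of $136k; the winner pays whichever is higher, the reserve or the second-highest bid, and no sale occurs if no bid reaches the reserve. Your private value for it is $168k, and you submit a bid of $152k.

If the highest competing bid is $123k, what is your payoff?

$32k

Your bid $152k is the highest and exceeds the reserve.
Price = max(second-highest bid, reserve) = max($123k, $136k) = $136k.
Payoff = $168k − $136k = $32k.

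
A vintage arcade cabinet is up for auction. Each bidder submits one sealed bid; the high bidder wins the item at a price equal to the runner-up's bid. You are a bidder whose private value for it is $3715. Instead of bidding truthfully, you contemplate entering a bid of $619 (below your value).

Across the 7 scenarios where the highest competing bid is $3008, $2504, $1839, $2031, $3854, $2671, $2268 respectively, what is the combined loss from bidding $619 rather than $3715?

The deviation costs you only when the competing bid falls strictly between $619 and $3715; elsewhere both bids give the same outcome.
$3008: truthful payoff $707, deviation payoff $0 → loss $707.
$2504: truthful payoff $1211, deviation payoff $0 → loss $1211.
$1839: truthful payoff $1876, deviation payoff $0 → loss $1876.
$2031: truthful payoff $1684, deviation payoff $0 → loss $1684.
$3854: outcomes coincide → loss $0.
$2671: truthful payoff $1044, deviation payoff $0 → loss $1044.
$2268: truthful payoff $1447, deviation payoff $0 → loss $1447.
Total loss = $707 + $1211 + $1876 + $1684 + $1044 + $1447 = $7969.

$7969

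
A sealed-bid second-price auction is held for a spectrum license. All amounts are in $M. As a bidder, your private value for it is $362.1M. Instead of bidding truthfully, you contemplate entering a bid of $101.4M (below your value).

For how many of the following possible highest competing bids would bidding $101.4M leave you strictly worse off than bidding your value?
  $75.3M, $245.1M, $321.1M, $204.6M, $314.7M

4

The deviation hurts exactly when the highest competing bid lies strictly between $101.4M and $362.1M — underbidding then forfeits a profitable win.
$75.3M: below both → same outcome either way.
$245.1M: inside the interval → strictly worse (loss $117M).
$321.1M: inside the interval → strictly worse (loss $41M).
$204.6M: inside the interval → strictly worse (loss $157.5M).
$314.7M: inside the interval → strictly worse (loss $47.4M).
Count: 4.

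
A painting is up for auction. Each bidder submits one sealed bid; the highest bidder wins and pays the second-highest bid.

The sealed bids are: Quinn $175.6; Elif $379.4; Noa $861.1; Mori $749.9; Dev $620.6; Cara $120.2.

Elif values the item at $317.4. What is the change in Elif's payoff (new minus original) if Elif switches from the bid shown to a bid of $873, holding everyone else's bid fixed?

The highest bid among the other bidders is $861.1; Elif's bid doesn't change that.
Original bid $379.4: Elif is not highest (top rival bid is $861.1); payoff $0.
Alternative bid $873: Elif is highest, pays the top rival bid $861.1; payoff $317.4 − $861.1 = −$543.7.
Change in payoff = −$543.7 − ($0) = −$543.7.

−$543.7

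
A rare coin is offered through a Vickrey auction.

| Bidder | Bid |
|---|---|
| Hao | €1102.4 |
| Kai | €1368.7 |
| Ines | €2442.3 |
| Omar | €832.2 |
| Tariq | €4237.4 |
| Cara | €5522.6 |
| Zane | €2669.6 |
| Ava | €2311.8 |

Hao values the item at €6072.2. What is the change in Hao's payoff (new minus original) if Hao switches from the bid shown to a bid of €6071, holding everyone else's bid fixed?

€549.6

The highest bid among the other bidders is €5522.6; Hao's bid doesn't change that.
Original bid €1102.4: Hao is not highest (top rival bid is €5522.6); payoff €0.
Alternative bid €6071: Hao is highest, pays the top rival bid €5522.6; payoff €6072.2 − €5522.6 = €549.6.
Change in payoff = €549.6 − (€0) = €549.6.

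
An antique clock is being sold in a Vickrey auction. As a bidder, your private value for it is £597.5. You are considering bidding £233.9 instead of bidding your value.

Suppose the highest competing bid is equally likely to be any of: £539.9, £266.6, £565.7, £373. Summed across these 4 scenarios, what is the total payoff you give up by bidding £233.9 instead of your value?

£644.8

The deviation costs you only when the competing bid falls strictly between £233.9 and £597.5; elsewhere both bids give the same outcome.
£539.9: truthful payoff £57.6, deviation payoff £0 → loss £57.6.
£266.6: truthful payoff £330.9, deviation payoff £0 → loss £330.9.
£565.7: truthful payoff £31.8, deviation payoff £0 → loss £31.8.
£373: truthful payoff £224.5, deviation payoff £0 → loss £224.5.
Total loss = £57.6 + £330.9 + £31.8 + £224.5 = £644.8.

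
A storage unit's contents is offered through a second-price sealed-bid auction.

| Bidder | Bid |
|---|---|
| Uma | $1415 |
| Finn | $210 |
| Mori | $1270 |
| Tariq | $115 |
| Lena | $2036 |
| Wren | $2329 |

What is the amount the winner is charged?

Highest bid: Wren at $2329, so Wren wins.
Second-highest bid: Lena at $2036 — that is the price the winner pays.

$2036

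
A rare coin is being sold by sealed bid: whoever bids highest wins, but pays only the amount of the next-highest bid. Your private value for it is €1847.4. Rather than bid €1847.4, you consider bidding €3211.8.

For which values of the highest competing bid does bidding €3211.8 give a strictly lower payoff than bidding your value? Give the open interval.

(€1847.4, €3211.8)

If the competing bid is below €1847.4, both bids win at the same price — no difference.
If it is above €3211.8, both bids lose — no difference.
If it lies strictly between €1847.4 and €3211.8, bidding your value loses (payoff 0) while bidding €3211.8 wins at a price above your value (payoff negative).
So the deviation strictly hurts on the open interval (€1847.4, €3211.8).
In a second-price auction your bid sets only whether you win, not what you pay, so bidding your true value is weakly dominant.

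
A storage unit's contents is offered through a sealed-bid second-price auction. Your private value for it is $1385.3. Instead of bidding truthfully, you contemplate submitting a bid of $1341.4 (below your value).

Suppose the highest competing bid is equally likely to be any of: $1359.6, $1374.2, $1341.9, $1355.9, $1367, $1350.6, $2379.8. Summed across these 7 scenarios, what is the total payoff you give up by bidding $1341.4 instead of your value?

$162.6

The deviation costs you only when the competing bid falls strictly between $1341.4 and $1385.3; elsewhere both bids give the same outcome.
$1359.6: truthful payoff $25.7, deviation payoff $0 → loss $25.7.
$1374.2: truthful payoff $11.1, deviation payoff $0 → loss $11.1.
$1341.9: truthful payoff $43.4, deviation payoff $0 → loss $43.4.
$1355.9: truthful payoff $29.4, deviation payoff $0 → loss $29.4.
$1367: truthful payoff $18.3, deviation payoff $0 → loss $18.3.
$1350.6: truthful payoff $34.7, deviation payoff $0 → loss $34.7.
$2379.8: outcomes coincide → loss $0.
Total loss = $25.7 + $11.1 + $43.4 + $29.4 + $18.3 + $34.7 = $162.6.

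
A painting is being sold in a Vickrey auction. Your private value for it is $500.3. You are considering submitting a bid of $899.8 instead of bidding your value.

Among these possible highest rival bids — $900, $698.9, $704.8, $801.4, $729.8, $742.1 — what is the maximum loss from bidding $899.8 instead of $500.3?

$301.1

$900: same outcome either way → loss $0.
$698.9: truthful gives $0, deviation gives −$198.6 → loss $198.6.
$704.8: truthful gives $0, deviation gives −$204.5 → loss $204.5.
$801.4: truthful gives $0, deviation gives −$301.1 → loss $301.1.
$729.8: truthful gives $0, deviation gives −$229.5 → loss $229.5.
$742.1: truthful gives $0, deviation gives −$241.8 → loss $241.8.
Maximum loss: $301.1.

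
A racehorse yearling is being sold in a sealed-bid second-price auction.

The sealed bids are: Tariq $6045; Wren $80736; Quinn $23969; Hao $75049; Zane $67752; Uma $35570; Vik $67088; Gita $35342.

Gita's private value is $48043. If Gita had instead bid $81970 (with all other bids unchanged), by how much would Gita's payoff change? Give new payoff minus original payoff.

−$32693

The highest bid among the other bidders is $80736; Gita's bid doesn't change that.
Original bid $35342: Gita is not highest (top rival bid is $80736); payoff $0.
Alternative bid $81970: Gita is highest, pays the top rival bid $80736; payoff $48043 − $80736 = −$32693.
Change in payoff = −$32693 − ($0) = −$32693.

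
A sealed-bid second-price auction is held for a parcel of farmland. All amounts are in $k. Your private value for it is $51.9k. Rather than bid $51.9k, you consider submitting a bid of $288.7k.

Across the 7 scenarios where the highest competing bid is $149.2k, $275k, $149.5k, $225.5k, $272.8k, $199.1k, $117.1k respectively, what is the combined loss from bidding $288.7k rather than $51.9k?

$1024.9k

The deviation costs you only when the competing bid falls strictly between $51.9k and $288.7k; elsewhere both bids give the same outcome.
$149.2k: truthful payoff $0k, deviation payoff −$97.3k → loss $97.3k.
$275k: truthful payoff $0k, deviation payoff −$223.1k → loss $223.1k.
$149.5k: truthful payoff $0k, deviation payoff −$97.6k → loss $97.6k.
$225.5k: truthful payoff $0k, deviation payoff −$173.6k → loss $173.6k.
$272.8k: truthful payoff $0k, deviation payoff −$220.9k → loss $220.9k.
$199.1k: truthful payoff $0k, deviation payoff −$147.2k → loss $147.2k.
$117.1k: truthful payoff $0k, deviation payoff −$65.2k → loss $65.2k.
Total loss = $97.3k + $223.1k + $97.6k + $173.6k + $220.9k + $147.2k + $65.2k = $1024.9k.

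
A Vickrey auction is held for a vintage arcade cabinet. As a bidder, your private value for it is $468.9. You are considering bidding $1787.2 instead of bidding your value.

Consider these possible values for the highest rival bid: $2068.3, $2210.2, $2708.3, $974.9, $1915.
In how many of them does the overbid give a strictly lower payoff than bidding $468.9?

The deviation hurts exactly when the highest competing bid lies strictly between $468.9 and $1787.2 — overbidding then wins at a price above your value.
$2068.3: above both → same outcome either way.
$2210.2: above both → same outcome either way.
$2708.3: above both → same outcome either way.
$974.9: inside the interval → strictly worse (loss $506).
$1915: above both → same outcome either way.
Count: 1.

1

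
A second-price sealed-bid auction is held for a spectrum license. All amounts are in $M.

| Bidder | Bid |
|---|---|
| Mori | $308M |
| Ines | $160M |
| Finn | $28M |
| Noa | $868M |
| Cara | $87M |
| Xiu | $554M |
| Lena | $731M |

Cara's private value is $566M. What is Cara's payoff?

Highest bid: Noa at $868M, so Noa wins.
Second-highest bid: Lena at $731M — that is the price the winner pays.
Cara did not win, so Cara pays nothing and receives nothing: payoff $0M.

$0M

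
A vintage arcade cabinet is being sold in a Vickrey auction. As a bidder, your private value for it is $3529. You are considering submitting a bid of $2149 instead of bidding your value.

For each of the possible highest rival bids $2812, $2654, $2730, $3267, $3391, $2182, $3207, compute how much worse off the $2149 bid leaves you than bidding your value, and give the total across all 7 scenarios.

$4460

The deviation costs you only when the competing bid falls strictly between $2149 and $3529; elsewhere both bids give the same outcome.
$2812: truthful payoff $717, deviation payoff $0 → loss $717.
$2654: truthful payoff $875, deviation payoff $0 → loss $875.
$2730: truthful payoff $799, deviation payoff $0 → loss $799.
$3267: truthful payoff $262, deviation payoff $0 → loss $262.
$3391: truthful payoff $138, deviation payoff $0 → loss $138.
$2182: truthful payoff $1347, deviation payoff $0 → loss $1347.
$3207: truthful payoff $322, deviation payoff $0 → loss $322.
Total loss = $717 + $875 + $799 + $262 + $138 + $1347 + $322 = $4460.
In a second-price auction your bid sets only whether you win, not what you pay, so bidding your true value is weakly dominant.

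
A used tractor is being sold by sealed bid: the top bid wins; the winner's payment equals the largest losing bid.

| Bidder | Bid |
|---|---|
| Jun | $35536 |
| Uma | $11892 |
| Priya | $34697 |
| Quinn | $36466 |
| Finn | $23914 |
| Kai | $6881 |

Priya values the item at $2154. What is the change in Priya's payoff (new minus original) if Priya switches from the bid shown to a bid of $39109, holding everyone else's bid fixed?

−$34312

The highest bid among the other bidders is $36466; Priya's bid doesn't change that.
Original bid $34697: Priya is not highest (top rival bid is $36466); payoff $0.
Alternative bid $39109: Priya is highest, pays the top rival bid $36466; payoff $2154 − $36466 = −$34312.
Change in payoff = −$34312 − ($0) = −$34312.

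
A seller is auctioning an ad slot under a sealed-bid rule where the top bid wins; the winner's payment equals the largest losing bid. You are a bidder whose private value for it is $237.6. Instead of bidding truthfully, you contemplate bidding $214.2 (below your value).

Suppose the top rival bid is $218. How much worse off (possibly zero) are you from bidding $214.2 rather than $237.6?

Bidding your value $237.6: you win (since $237.6 > $218) and pay $218. Payoff $19.6.
Bidding $214.2: you lose. Payoff $0.
The competing bid $218 lies between your shaded bid and your value, so underbidding forfeits an item you could have won at a profitable price.
Loss from deviating = $19.6 − ($0) = $19.6.
In a second-price auction your bid sets only whether you win, not what you pay, so bidding your true value is weakly dominant.

$19.6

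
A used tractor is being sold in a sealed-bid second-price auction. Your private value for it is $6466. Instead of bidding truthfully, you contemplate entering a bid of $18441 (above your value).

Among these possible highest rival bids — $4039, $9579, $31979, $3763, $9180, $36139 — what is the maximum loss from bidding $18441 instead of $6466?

$4039: same outcome either way → loss $0.
$9579: truthful gives $0, deviation gives −$3113 → loss $3113.
$31979: same outcome either way → loss $0.
$3763: same outcome either way → loss $0.
$9180: truthful gives $0, deviation gives −$2714 → loss $2714.
$36139: same outcome either way → loss $0.
Maximum loss: $3113.

$3113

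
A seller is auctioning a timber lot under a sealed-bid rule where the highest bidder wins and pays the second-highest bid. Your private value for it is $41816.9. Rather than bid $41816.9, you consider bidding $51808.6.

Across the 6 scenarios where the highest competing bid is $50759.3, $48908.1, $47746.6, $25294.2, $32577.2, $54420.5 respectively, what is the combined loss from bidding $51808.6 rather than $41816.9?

$21963.3

The deviation costs you only when the competing bid falls strictly between $41816.9 and $51808.6; elsewhere both bids give the same outcome.
$50759.3: truthful payoff $0, deviation payoff −$8942.4 → loss $8942.4.
$48908.1: truthful payoff $0, deviation payoff −$7091.2 → loss $7091.2.
$47746.6: truthful payoff $0, deviation payoff −$5929.7 → loss $5929.7.
$25294.2: outcomes coincide → loss $0.
$32577.2: outcomes coincide → loss $0.
$54420.5: outcomes coincide → loss $0.
Total loss = $8942.4 + $7091.2 + $5929.7 = $21963.3.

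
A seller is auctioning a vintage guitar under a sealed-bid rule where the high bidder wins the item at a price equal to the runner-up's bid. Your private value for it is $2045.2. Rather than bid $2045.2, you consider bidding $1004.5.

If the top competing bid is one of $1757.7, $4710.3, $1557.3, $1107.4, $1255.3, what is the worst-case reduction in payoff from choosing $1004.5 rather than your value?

$937.8

$1757.7: truthful gives $287.5, deviation gives $0 → loss $287.5.
$4710.3: same outcome either way → loss $0.
$1557.3: truthful gives $487.9, deviation gives $0 → loss $487.9.
$1107.4: truthful gives $937.8, deviation gives $0 → loss $937.8.
$1255.3: truthful gives $789.9, deviation gives $0 → loss $789.9.
Maximum loss: $937.8.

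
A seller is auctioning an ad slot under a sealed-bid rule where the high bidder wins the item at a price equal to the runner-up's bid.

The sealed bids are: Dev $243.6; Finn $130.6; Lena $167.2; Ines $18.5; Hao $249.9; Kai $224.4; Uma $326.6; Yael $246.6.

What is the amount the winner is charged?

$249.9

Highest bid: Uma at $326.6, so Uma wins.
Second-highest bid: Hao at $249.9 — that is the price the winner pays.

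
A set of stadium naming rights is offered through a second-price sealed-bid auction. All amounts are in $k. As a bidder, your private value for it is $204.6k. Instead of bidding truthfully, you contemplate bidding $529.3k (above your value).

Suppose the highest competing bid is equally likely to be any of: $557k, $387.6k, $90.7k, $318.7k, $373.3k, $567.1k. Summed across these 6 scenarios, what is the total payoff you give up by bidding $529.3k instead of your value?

$465.8k

The deviation costs you only when the competing bid falls strictly between $204.6k and $529.3k; elsewhere both bids give the same outcome.
$557k: outcomes coincide → loss $0k.
$387.6k: truthful payoff $0k, deviation payoff −$183k → loss $183k.
$90.7k: outcomes coincide → loss $0k.
$318.7k: truthful payoff $0k, deviation payoff −$114.1k → loss $114.1k.
$373.3k: truthful payoff $0k, deviation payoff −$168.7k → loss $168.7k.
$567.1k: outcomes coincide → loss $0k.
Total loss = $183k + $114.1k + $168.7k = $465.8k.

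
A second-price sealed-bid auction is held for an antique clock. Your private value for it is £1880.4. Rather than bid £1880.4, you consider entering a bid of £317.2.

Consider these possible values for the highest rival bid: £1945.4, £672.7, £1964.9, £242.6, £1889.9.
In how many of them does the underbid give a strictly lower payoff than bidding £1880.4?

The deviation hurts exactly when the highest competing bid lies strictly between £317.2 and £1880.4 — underbidding then forfeits a profitable win.
£1945.4: above both → same outcome either way.
£672.7: inside the interval → strictly worse (loss £1207.7).
£1964.9: above both → same outcome either way.
£242.6: below both → same outcome either way.
£1889.9: above both → same outcome either way.
Count: 1.

1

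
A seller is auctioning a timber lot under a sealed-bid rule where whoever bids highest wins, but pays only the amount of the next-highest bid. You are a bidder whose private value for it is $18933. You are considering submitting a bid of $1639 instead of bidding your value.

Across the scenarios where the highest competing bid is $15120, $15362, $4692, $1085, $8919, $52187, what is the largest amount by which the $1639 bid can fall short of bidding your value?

$14241

$15120: truthful gives $3813, deviation gives $0 → loss $3813.
$15362: truthful gives $3571, deviation gives $0 → loss $3571.
$4692: truthful gives $14241, deviation gives $0 → loss $14241.
$1085: same outcome either way → loss $0.
$8919: truthful gives $10014, deviation gives $0 → loss $10014.
$52187: same outcome either way → loss $0.
Maximum loss: $14241.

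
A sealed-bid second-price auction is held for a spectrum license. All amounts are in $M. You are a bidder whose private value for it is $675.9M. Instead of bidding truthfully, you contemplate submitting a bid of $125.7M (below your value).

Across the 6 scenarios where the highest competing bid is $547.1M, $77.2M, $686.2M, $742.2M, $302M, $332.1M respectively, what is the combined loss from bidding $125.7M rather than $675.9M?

The deviation costs you only when the competing bid falls strictly between $125.7M and $675.9M; elsewhere both bids give the same outcome.
$547.1M: truthful payoff $128.8M, deviation payoff $0M → loss $128.8M.
$77.2M: outcomes coincide → loss $0M.
$686.2M: outcomes coincide → loss $0M.
$742.2M: outcomes coincide → loss $0M.
$302M: truthful payoff $373.9M, deviation payoff $0M → loss $373.9M.
$332.1M: truthful payoff $343.8M, deviation payoff $0M → loss $343.8M.
Total loss = $128.8M + $373.9M + $343.8M = $846.5M.

$846.5M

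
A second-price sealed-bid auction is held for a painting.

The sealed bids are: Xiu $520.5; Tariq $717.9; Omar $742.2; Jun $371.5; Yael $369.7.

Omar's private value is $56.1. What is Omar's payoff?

Highest bid: Omar at $742.2, so Omar wins.
Second-highest bid: Tariq at $717.9 — that is the price the winner pays.
Omar's payoff = value − price = $56.1 − $717.9 = −$661.8.

−$661.8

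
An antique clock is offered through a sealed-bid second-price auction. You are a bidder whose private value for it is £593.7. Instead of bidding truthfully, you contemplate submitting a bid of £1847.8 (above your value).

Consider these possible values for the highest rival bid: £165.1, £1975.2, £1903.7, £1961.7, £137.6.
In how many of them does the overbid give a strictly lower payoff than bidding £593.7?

0

The deviation hurts exactly when the highest competing bid lies strictly between £593.7 and £1847.8 — overbidding then wins at a price above your value.
£165.1: below both → same outcome either way.
£1975.2: above both → same outcome either way.
£1903.7: above both → same outcome either way.
£1961.7: above both → same outcome either way.
£137.6: below both → same outcome either way.
Count: 0.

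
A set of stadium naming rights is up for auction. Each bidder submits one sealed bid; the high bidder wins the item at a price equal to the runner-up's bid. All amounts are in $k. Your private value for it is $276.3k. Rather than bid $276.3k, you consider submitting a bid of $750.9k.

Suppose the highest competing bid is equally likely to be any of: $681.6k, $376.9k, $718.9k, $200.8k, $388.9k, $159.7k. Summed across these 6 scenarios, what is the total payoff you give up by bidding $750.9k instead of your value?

$1061.1k

The deviation costs you only when the competing bid falls strictly between $276.3k and $750.9k; elsewhere both bids give the same outcome.
$681.6k: truthful payoff $0k, deviation payoff −$405.3k → loss $405.3k.
$376.9k: truthful payoff $0k, deviation payoff −$100.6k → loss $100.6k.
$718.9k: truthful payoff $0k, deviation payoff −$442.6k → loss $442.6k.
$200.8k: outcomes coincide → loss $0k.
$388.9k: truthful payoff $0k, deviation payoff −$112.6k → loss $112.6k.
$159.7k: outcomes coincide → loss $0k.
Total loss = $405.3k + $100.6k + $442.6k + $112.6k = $1061.1k.
Because the price is fixed by the runner-up's bid, deviating from your value can only change a good outcome into a bad one — never the reverse.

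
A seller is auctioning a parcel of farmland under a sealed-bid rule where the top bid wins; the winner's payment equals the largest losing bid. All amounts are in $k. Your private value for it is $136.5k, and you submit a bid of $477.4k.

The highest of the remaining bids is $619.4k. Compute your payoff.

Your bid $477.4k is below the highest competing bid $619.4k, so you lose.
A losing bidder pays nothing and receives nothing: payoff = $0k.

$0k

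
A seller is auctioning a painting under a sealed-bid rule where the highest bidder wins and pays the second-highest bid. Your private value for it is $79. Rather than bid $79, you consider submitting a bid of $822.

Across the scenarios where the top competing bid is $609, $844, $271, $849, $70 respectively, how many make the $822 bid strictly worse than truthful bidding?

2

The deviation hurts exactly when the highest competing bid lies strictly between $79 and $822 — overbidding then wins at a price above your value.
$609: inside the interval → strictly worse (loss $530).
$844: above both → same outcome either way.
$271: inside the interval → strictly worse (loss $192).
$849: above both → same outcome either way.
$70: below both → same outcome either way.
Count: 2.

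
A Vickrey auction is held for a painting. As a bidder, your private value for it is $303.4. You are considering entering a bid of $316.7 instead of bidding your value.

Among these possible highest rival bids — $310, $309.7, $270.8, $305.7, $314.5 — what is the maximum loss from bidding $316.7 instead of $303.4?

$11.1

$310: truthful gives $0, deviation gives −$6.6 → loss $6.6.
$309.7: truthful gives $0, deviation gives −$6.3 → loss $6.3.
$270.8: same outcome either way → loss $0.
$305.7: truthful gives $0, deviation gives −$2.3 → loss $2.3.
$314.5: truthful gives $0, deviation gives −$11.1 → loss $11.1.
Maximum loss: $11.1.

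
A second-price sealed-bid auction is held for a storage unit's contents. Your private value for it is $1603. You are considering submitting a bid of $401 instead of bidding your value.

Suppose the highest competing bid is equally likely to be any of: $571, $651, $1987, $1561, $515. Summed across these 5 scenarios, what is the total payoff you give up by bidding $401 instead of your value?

$3114

The deviation costs you only when the competing bid falls strictly between $401 and $1603; elsewhere both bids give the same outcome.
$571: truthful payoff $1032, deviation payoff $0 → loss $1032.
$651: truthful payoff $952, deviation payoff $0 → loss $952.
$1987: outcomes coincide → loss $0.
$1561: truthful payoff $42, deviation payoff $0 → loss $42.
$515: truthful payoff $1088, deviation payoff $0 → loss $1088.
Total loss = $1032 + $952 + $42 + $1088 = $3114.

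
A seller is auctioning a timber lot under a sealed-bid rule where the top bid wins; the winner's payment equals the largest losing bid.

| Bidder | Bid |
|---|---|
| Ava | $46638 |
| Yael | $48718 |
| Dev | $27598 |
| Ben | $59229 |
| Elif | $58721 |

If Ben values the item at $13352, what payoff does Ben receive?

Highest bid: Ben at $59229, so Ben wins.
Second-highest bid: Elif at $58721 — that is the price the winner pays.
Ben's payoff = value − price = $13352 − $58721 = −$45369.

−$45369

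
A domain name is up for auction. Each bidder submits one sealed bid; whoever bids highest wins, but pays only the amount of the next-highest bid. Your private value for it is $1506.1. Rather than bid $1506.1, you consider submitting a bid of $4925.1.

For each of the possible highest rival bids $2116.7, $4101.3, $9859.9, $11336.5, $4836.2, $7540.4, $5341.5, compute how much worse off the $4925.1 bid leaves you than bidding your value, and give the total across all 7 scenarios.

The deviation costs you only when the competing bid falls strictly between $1506.1 and $4925.1; elsewhere both bids give the same outcome.
$2116.7: truthful payoff $0, deviation payoff −$610.6 → loss $610.6.
$4101.3: truthful payoff $0, deviation payoff −$2595.2 → loss $2595.2.
$9859.9: outcomes coincide → loss $0.
$11336.5: outcomes coincide → loss $0.
$4836.2: truthful payoff $0, deviation payoff −$3330.1 → loss $3330.1.
$7540.4: outcomes coincide → loss $0.
$5341.5: outcomes coincide → loss $0.
Total loss = $610.6 + $2595.2 + $3330.1 = $6535.9.

$6535.9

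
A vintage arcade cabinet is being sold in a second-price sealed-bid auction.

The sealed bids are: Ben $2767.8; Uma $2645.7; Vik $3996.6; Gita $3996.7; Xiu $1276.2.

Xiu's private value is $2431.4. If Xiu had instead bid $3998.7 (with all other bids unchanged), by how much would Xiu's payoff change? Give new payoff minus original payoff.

The highest bid among the other bidders is $3996.7; Xiu's bid doesn't change that.
Original bid $1276.2: Xiu is not highest (top rival bid is $3996.7); payoff $0.
Alternative bid $3998.7: Xiu is highest, pays the top rival bid $3996.7; payoff $2431.4 − $3996.7 = −$1565.3.
Change in payoff = −$1565.3 − ($0) = −$1565.3.

−$1565.3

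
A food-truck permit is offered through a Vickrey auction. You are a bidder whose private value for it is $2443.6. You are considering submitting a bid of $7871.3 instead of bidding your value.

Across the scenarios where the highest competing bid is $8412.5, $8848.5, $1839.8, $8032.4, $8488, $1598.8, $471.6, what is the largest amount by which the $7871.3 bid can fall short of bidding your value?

$0

$8412.5: same outcome either way → loss $0.
$8848.5: same outcome either way → loss $0.
$1839.8: same outcome either way → loss $0.
$8032.4: same outcome either way → loss $0.
$8488: same outcome either way → loss $0.
$1598.8: same outcome either way → loss $0.
$471.6: same outcome either way → loss $0.
Maximum loss: $0.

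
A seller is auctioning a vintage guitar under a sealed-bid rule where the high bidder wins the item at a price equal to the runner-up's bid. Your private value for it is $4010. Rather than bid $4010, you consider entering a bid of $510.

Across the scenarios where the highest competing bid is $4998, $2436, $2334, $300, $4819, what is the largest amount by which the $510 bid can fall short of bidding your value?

$4998: same outcome either way → loss $0.
$2436: truthful gives $1574, deviation gives $0 → loss $1574.
$2334: truthful gives $1676, deviation gives $0 → loss $1676.
$300: same outcome either way → loss $0.
$4819: same outcome either way → loss $0.
Maximum loss: $1676.

$1676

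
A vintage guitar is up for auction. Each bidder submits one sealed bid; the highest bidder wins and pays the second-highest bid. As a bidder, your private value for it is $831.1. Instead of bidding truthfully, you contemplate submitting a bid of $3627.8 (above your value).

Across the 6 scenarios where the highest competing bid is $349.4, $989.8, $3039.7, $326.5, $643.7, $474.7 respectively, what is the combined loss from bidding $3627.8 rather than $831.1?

The deviation costs you only when the competing bid falls strictly between $831.1 and $3627.8; elsewhere both bids give the same outcome.
$349.4: outcomes coincide → loss $0.
$989.8: truthful payoff $0, deviation payoff −$158.7 → loss $158.7.
$3039.7: truthful payoff $0, deviation payoff −$2208.6 → loss $2208.6.
$326.5: outcomes coincide → loss $0.
$643.7: outcomes coincide → loss $0.
$474.7: outcomes coincide → loss $0.
Total loss = $158.7 + $2208.6 = $2367.3.

$2367.3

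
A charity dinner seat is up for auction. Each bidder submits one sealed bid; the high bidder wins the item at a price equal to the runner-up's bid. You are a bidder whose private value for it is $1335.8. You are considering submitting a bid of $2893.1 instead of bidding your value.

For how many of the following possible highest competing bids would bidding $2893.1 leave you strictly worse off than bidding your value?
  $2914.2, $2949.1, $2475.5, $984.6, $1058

The deviation hurts exactly when the highest competing bid lies strictly between $1335.8 and $2893.1 — overbidding then wins at a price above your value.
$2914.2: above both → same outcome either way.
$2949.1: above both → same outcome either way.
$2475.5: inside the interval → strictly worse (loss $1139.7).
$984.6: below both → same outcome either way.
$1058: below both → same outcome either way.
Count: 1.

1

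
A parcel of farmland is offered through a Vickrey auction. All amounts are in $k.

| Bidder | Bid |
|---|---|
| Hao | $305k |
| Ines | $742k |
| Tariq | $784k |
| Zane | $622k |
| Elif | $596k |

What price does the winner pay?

$742k

Highest bid: Tariq at $784k, so Tariq wins.
Second-highest bid: Ines at $742k — that is the price the winner pays.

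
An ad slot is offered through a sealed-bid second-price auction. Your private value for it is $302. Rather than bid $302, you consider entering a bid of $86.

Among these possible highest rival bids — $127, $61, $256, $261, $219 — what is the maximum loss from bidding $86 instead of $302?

$127: truthful gives $175, deviation gives $0 → loss $175.
$61: same outcome either way → loss $0.
$256: truthful gives $46, deviation gives $0 → loss $46.
$261: truthful gives $41, deviation gives $0 → loss $41.
$219: truthful gives $83, deviation gives $0 → loss $83.
Maximum loss: $175.

$175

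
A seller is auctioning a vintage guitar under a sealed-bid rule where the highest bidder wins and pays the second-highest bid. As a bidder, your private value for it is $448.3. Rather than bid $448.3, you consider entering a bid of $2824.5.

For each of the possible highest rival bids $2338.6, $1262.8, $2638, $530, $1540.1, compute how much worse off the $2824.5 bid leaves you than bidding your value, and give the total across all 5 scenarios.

$6068

The deviation costs you only when the competing bid falls strictly between $448.3 and $2824.5; elsewhere both bids give the same outcome.
$2338.6: truthful payoff $0, deviation payoff −$1890.3 → loss $1890.3.
$1262.8: truthful payoff $0, deviation payoff −$814.5 → loss $814.5.
$2638: truthful payoff $0, deviation payoff −$2189.7 → loss $2189.7.
$530: truthful payoff $0, deviation payoff −$81.7 → loss $81.7.
$1540.1: truthful payoff $0, deviation payoff −$1091.8 → loss $1091.8.
Total loss = $1890.3 + $814.5 + $2189.7 + $81.7 + $1091.8 = $6068.
Because the price is fixed by the runner-up's bid, deviating from your value can only change a good outcome into a bad one — never the reverse.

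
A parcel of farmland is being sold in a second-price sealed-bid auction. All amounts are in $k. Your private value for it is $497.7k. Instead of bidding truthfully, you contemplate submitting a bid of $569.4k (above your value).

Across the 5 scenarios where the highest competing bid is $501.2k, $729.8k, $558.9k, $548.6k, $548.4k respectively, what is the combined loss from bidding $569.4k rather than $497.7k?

The deviation costs you only when the competing bid falls strictly between $497.7k and $569.4k; elsewhere both bids give the same outcome.
$501.2k: truthful payoff $0k, deviation payoff −$3.5k → loss $3.5k.
$729.8k: outcomes coincide → loss $0k.
$558.9k: truthful payoff $0k, deviation payoff −$61.2k → loss $61.2k.
$548.6k: truthful payoff $0k, deviation payoff −$50.9k → loss $50.9k.
$548.4k: truthful payoff $0k, deviation payoff −$50.7k → loss $50.7k.
Total loss = $3.5k + $61.2k + $50.9k + $50.7k = $166.3k.
In a second-price auction your bid sets only whether you win, not what you pay, so bidding your true value is weakly dominant.

$166.3k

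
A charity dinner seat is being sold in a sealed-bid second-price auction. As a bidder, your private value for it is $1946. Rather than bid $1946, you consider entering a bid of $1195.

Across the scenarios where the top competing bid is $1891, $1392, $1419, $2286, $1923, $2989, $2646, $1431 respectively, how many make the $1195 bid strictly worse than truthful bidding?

5

The deviation hurts exactly when the highest competing bid lies strictly between $1195 and $1946 — underbidding then forfeits a profitable win.
$1891: inside the interval → strictly worse (loss $55).
$1392: inside the interval → strictly worse (loss $554).
$1419: inside the interval → strictly worse (loss $527).
$2286: above both → same outcome either way.
$1923: inside the interval → strictly worse (loss $23).
$2989: above both → same outcome either way.
$2646: above both → same outcome either way.
$1431: inside the interval → strictly worse (loss $515).
Count: 5.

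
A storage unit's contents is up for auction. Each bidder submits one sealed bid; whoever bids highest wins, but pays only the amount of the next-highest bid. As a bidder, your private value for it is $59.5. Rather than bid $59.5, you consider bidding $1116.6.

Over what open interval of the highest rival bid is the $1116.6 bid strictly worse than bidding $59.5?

($59.5, $1116.6)

If the competing bid is below $59.5, both bids win at the same price — no difference.
If it is above $1116.6, both bids lose — no difference.
If it lies strictly between $59.5 and $1116.6, bidding your value loses (payoff 0) while bidding $1116.6 wins at a price above your value (payoff negative).
So the deviation strictly hurts on the open interval ($59.5, $1116.6).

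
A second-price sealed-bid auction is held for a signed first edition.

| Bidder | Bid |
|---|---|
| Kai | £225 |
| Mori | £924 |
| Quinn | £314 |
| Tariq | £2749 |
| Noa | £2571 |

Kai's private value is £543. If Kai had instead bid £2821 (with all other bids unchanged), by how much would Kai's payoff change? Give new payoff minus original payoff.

The highest bid among the other bidders is £2749; Kai's bid doesn't change that.
Original bid £225: Kai is not highest (top rival bid is £2749); payoff £0.
Alternative bid £2821: Kai is highest, pays the top rival bid £2749; payoff £543 − £2749 = −£2206.
Change in payoff = −£2206 − (£0) = −£2206.

−£2206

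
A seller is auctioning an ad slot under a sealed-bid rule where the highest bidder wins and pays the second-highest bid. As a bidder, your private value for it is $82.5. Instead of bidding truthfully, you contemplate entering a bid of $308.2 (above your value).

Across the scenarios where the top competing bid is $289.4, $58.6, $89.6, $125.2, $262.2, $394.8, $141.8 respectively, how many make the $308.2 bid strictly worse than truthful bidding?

5

The deviation hurts exactly when the highest competing bid lies strictly between $82.5 and $308.2 — overbidding then wins at a price above your value.
$289.4: inside the interval → strictly worse (loss $206.9).
$58.6: below both → same outcome either way.
$89.6: inside the interval → strictly worse (loss $7.1).
$125.2: inside the interval → strictly worse (loss $42.7).
$262.2: inside the interval → strictly worse (loss $179.7).
$394.8: above both → same outcome either way.
$141.8: inside the interval → strictly worse (loss $59.3).
Count: 5.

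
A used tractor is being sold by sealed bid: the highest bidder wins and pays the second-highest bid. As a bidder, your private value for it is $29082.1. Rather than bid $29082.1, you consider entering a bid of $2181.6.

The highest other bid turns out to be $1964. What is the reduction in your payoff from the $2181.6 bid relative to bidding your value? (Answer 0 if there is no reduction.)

$0

Bidding your value $29082.1: you win (since $29082.1 > $1964) and pay $1964. Payoff $27118.1.
Bidding $2181.6: you win and pay $1964. Payoff $29082.1 − $1964 = $27118.1.
Difference = $27118.1 − $27118.1 = $0; both bids lead to the same outcome because the competing bid is below both your value and your alternative bid.
Truthful bidding weakly dominates here: raising your bid can only win items priced above your value, and lowering it can only forfeit items priced below.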